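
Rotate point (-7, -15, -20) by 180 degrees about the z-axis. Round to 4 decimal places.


x' = -7*cos(180) - -15*sin(180) = 7
y' = -7*sin(180) + -15*cos(180) = 15
z' = -20

(7, 15, -20)


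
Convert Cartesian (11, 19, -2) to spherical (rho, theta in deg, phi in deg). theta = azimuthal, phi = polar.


rho = sqrt(11^2 + 19^2 + (-2)^2) = 22.0454
theta = atan2(19, 11) = 59.9314 deg
phi = acos(-2/22.0454) = 95.2051 deg

rho = 22.0454, theta = 59.9314 deg, phi = 95.2051 deg


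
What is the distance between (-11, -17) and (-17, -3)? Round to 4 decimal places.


d = sqrt((-17--11)^2 + (-3--17)^2) = 15.2315

15.2315


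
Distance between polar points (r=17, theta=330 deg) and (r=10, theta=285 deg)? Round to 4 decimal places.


d = sqrt(r1^2 + r2^2 - 2*r1*r2*cos(t2-t1))
d = sqrt(17^2 + 10^2 - 2*17*10*cos(285-330)) = 12.1895

12.1895


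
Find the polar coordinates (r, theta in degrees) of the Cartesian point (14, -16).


r = sqrt(14^2 + (-16)^2) = 21.2603
theta = atan2(-16, 14) = 311.1859 degrees

r = 21.2603, theta = 311.1859 degrees


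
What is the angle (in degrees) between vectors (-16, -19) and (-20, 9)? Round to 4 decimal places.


dot = -16*-20 + -19*9 = 149
|u| = 24.8395, |v| = 21.9317
cos(angle) = 0.2735
angle = 74.1268 degrees

74.1268 degrees


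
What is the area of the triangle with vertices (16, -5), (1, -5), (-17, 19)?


Area = |x1(y2-y3) + x2(y3-y1) + x3(y1-y2)| / 2
= |16*(-5-19) + 1*(19--5) + -17*(-5--5)| / 2
= 180

180


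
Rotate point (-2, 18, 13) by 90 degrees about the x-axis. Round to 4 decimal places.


x' = -2
y' = 18*cos(90) - 13*sin(90) = -13
z' = 18*sin(90) + 13*cos(90) = 18

(-2, -13, 18)


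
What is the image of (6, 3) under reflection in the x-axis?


Reflection across x-axis: (x, y) -> (x, -y)
(6, 3) -> (6, -3)

(6, -3)


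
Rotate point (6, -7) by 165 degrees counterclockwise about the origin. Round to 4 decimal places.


x' = 6*cos(165) - -7*sin(165) = -3.9838
y' = 6*sin(165) + -7*cos(165) = 8.3144

(-3.9838, 8.3144)


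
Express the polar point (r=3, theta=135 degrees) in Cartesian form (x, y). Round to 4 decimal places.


x = 3 * cos(135) = -2.1213
y = 3 * sin(135) = 2.1213

(-2.1213, 2.1213)


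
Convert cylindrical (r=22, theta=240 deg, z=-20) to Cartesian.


x = 22 * cos(240) = -11
y = 22 * sin(240) = -19.0526
z = -20

(-11, -19.0526, -20)


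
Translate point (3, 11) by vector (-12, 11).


Translation: (x+dx, y+dy) = (3+-12, 11+11) = (-9, 22)

(-9, 22)


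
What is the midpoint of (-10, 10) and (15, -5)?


Midpoint = ((-10+15)/2, (10+-5)/2) = (2.5, 2.5)

(2.5, 2.5)


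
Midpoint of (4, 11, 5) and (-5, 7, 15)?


Midpoint = ((4+-5)/2, (11+7)/2, (5+15)/2) = (-0.5, 9, 10)

(-0.5, 9, 10)


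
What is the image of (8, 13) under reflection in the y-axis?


Reflection across y-axis: (x, y) -> (-x, y)
(8, 13) -> (-8, 13)

(-8, 13)


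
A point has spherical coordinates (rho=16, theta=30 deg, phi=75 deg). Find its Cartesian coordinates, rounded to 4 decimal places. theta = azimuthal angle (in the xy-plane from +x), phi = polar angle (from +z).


x = 16 * sin(75) * cos(30) = 13.3843
y = 16 * sin(75) * sin(30) = 7.7274
z = 16 * cos(75) = 4.1411

(13.3843, 7.7274, 4.1411)


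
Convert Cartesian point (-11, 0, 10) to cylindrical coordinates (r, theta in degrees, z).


r = sqrt((-11)^2 + 0^2) = 11
theta = atan2(0, -11) = 180 deg
z = 10

r = 11, theta = 180 deg, z = 10


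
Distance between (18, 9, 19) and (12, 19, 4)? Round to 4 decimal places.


d = sqrt((12-18)^2 + (19-9)^2 + (4-19)^2) = 19

19


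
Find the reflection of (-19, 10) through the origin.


Reflection through origin: (x, y) -> (-x, -y)
(-19, 10) -> (19, -10)

(19, -10)


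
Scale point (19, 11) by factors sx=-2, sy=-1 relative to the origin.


Scaling: (x*sx, y*sy) = (19*-2, 11*-1) = (-38, -11)

(-38, -11)


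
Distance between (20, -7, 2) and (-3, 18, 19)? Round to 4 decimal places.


d = sqrt((-3-20)^2 + (18--7)^2 + (19-2)^2) = 37.9868

37.9868


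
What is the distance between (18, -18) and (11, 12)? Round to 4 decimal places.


d = sqrt((11-18)^2 + (12--18)^2) = 30.8058

30.8058


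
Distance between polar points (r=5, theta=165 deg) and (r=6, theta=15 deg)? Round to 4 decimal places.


d = sqrt(r1^2 + r2^2 - 2*r1*r2*cos(t2-t1))
d = sqrt(5^2 + 6^2 - 2*5*6*cos(15-165)) = 10.6283

10.6283


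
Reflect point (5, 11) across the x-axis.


Reflection across x-axis: (x, y) -> (x, -y)
(5, 11) -> (5, -11)

(5, -11)


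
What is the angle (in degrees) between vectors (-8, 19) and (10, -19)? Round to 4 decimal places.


dot = -8*10 + 19*-19 = -441
|u| = 20.6155, |v| = 21.4709
cos(angle) = -0.9963
angle = 175.0751 degrees

175.0751 degrees


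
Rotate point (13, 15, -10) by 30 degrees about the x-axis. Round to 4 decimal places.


x' = 13
y' = 15*cos(30) - -10*sin(30) = 17.9904
z' = 15*sin(30) + -10*cos(30) = -1.1603

(13, 17.9904, -1.1603)


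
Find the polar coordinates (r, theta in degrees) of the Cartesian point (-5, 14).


r = sqrt((-5)^2 + 14^2) = 14.8661
theta = atan2(14, -5) = 109.6538 degrees

r = 14.8661, theta = 109.6538 degrees


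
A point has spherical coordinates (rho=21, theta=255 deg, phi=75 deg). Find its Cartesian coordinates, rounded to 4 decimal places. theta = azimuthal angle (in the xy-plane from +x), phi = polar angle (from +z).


x = 21 * sin(75) * cos(255) = -5.25
y = 21 * sin(75) * sin(255) = -19.5933
z = 21 * cos(75) = 5.4352

(-5.25, -19.5933, 5.4352)


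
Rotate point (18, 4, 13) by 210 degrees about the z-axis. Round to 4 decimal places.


x' = 18*cos(210) - 4*sin(210) = -13.5885
y' = 18*sin(210) + 4*cos(210) = -12.4641
z' = 13

(-13.5885, -12.4641, 13)


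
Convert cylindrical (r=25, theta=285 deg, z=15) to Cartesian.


x = 25 * cos(285) = 6.4705
y = 25 * sin(285) = -24.1481
z = 15

(6.4705, -24.1481, 15)


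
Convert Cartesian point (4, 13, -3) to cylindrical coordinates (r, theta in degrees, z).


r = sqrt(4^2 + 13^2) = 13.6015
theta = atan2(13, 4) = 72.8973 deg
z = -3

r = 13.6015, theta = 72.8973 deg, z = -3


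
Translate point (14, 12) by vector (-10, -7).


Translation: (x+dx, y+dy) = (14+-10, 12+-7) = (4, 5)

(4, 5)


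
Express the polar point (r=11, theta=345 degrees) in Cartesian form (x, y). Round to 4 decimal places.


x = 11 * cos(345) = 10.6252
y = 11 * sin(345) = -2.847

(10.6252, -2.847)


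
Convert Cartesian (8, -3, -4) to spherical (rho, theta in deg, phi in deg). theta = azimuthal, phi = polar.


rho = sqrt(8^2 + (-3)^2 + (-4)^2) = 9.434
theta = atan2(-3, 8) = 339.444 deg
phi = acos(-4/9.434) = 115.0873 deg

rho = 9.434, theta = 339.444 deg, phi = 115.0873 deg


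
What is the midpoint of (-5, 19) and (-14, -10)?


Midpoint = ((-5+-14)/2, (19+-10)/2) = (-9.5, 4.5)

(-9.5, 4.5)


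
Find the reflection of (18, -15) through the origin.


Reflection through origin: (x, y) -> (-x, -y)
(18, -15) -> (-18, 15)

(-18, 15)


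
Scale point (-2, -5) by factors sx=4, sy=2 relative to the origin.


Scaling: (x*sx, y*sy) = (-2*4, -5*2) = (-8, -10)

(-8, -10)


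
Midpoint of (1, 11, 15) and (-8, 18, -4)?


Midpoint = ((1+-8)/2, (11+18)/2, (15+-4)/2) = (-3.5, 14.5, 5.5)

(-3.5, 14.5, 5.5)


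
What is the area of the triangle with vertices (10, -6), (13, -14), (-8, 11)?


Area = |x1(y2-y3) + x2(y3-y1) + x3(y1-y2)| / 2
= |10*(-14-11) + 13*(11--6) + -8*(-6--14)| / 2
= 46.5

46.5


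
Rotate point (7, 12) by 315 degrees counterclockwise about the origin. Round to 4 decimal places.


x' = 7*cos(315) - 12*sin(315) = 13.435
y' = 7*sin(315) + 12*cos(315) = 3.5355

(13.435, 3.5355)


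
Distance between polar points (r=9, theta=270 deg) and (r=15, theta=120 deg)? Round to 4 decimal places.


d = sqrt(r1^2 + r2^2 - 2*r1*r2*cos(t2-t1))
d = sqrt(9^2 + 15^2 - 2*9*15*cos(120-270)) = 23.2342

23.2342


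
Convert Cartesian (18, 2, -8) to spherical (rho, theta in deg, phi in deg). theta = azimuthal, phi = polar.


rho = sqrt(18^2 + 2^2 + (-8)^2) = 19.799
theta = atan2(2, 18) = 6.3402 deg
phi = acos(-8/19.799) = 113.8323 deg

rho = 19.799, theta = 6.3402 deg, phi = 113.8323 deg


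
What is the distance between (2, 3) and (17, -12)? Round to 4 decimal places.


d = sqrt((17-2)^2 + (-12-3)^2) = 21.2132

21.2132


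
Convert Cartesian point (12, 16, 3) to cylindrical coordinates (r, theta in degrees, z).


r = sqrt(12^2 + 16^2) = 20
theta = atan2(16, 12) = 53.1301 deg
z = 3

r = 20, theta = 53.1301 deg, z = 3


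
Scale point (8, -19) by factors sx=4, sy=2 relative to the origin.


Scaling: (x*sx, y*sy) = (8*4, -19*2) = (32, -38)

(32, -38)


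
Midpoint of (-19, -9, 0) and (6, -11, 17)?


Midpoint = ((-19+6)/2, (-9+-11)/2, (0+17)/2) = (-6.5, -10, 8.5)

(-6.5, -10, 8.5)


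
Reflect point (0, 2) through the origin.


Reflection through origin: (x, y) -> (-x, -y)
(0, 2) -> (0, -2)

(0, -2)


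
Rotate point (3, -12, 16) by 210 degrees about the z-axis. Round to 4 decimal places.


x' = 3*cos(210) - -12*sin(210) = -8.5981
y' = 3*sin(210) + -12*cos(210) = 8.8923
z' = 16

(-8.5981, 8.8923, 16)


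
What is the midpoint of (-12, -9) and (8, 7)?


Midpoint = ((-12+8)/2, (-9+7)/2) = (-2, -1)

(-2, -1)


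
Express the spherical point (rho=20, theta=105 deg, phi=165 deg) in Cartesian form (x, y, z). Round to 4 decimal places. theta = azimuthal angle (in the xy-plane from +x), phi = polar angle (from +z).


x = 20 * sin(165) * cos(105) = -1.3397
y = 20 * sin(165) * sin(105) = 5
z = 20 * cos(165) = -19.3185

(-1.3397, 5, -19.3185)


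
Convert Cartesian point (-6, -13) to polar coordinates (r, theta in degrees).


r = sqrt((-6)^2 + (-13)^2) = 14.3178
theta = atan2(-13, -6) = 245.2249 degrees

r = 14.3178, theta = 245.2249 degrees


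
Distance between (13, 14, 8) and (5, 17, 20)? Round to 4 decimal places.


d = sqrt((5-13)^2 + (17-14)^2 + (20-8)^2) = 14.7309

14.7309


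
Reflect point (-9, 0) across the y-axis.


Reflection across y-axis: (x, y) -> (-x, y)
(-9, 0) -> (9, 0)

(9, 0)


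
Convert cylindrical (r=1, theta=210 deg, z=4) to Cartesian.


x = 1 * cos(210) = -0.866
y = 1 * sin(210) = -0.5
z = 4

(-0.866, -0.5, 4)


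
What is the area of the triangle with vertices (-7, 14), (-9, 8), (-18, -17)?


Area = |x1(y2-y3) + x2(y3-y1) + x3(y1-y2)| / 2
= |-7*(8--17) + -9*(-17-14) + -18*(14-8)| / 2
= 2

2


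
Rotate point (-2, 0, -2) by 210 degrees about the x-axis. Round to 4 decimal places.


x' = -2
y' = 0*cos(210) - -2*sin(210) = -1
z' = 0*sin(210) + -2*cos(210) = 1.7321

(-2, -1, 1.7321)


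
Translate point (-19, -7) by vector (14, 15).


Translation: (x+dx, y+dy) = (-19+14, -7+15) = (-5, 8)

(-5, 8)


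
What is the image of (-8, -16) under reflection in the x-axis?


Reflection across x-axis: (x, y) -> (x, -y)
(-8, -16) -> (-8, 16)

(-8, 16)


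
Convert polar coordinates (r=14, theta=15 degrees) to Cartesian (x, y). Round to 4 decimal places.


x = 14 * cos(15) = 13.523
y = 14 * sin(15) = 3.6235

(13.523, 3.6235)


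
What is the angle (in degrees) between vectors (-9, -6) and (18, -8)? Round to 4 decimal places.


dot = -9*18 + -6*-8 = -114
|u| = 10.8167, |v| = 19.6977
cos(angle) = -0.5351
angle = 122.3474 degrees

122.3474 degrees


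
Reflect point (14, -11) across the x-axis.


Reflection across x-axis: (x, y) -> (x, -y)
(14, -11) -> (14, 11)

(14, 11)


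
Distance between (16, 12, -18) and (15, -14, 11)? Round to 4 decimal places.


d = sqrt((15-16)^2 + (-14-12)^2 + (11--18)^2) = 38.9615

38.9615


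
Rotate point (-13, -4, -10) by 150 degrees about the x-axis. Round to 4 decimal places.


x' = -13
y' = -4*cos(150) - -10*sin(150) = 8.4641
z' = -4*sin(150) + -10*cos(150) = 6.6603

(-13, 8.4641, 6.6603)


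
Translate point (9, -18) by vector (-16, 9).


Translation: (x+dx, y+dy) = (9+-16, -18+9) = (-7, -9)

(-7, -9)


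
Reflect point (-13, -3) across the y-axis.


Reflection across y-axis: (x, y) -> (-x, y)
(-13, -3) -> (13, -3)

(13, -3)


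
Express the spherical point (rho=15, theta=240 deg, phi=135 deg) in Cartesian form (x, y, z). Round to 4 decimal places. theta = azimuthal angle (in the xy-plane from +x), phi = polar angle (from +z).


x = 15 * sin(135) * cos(240) = -5.3033
y = 15 * sin(135) * sin(240) = -9.1856
z = 15 * cos(135) = -10.6066

(-5.3033, -9.1856, -10.6066)


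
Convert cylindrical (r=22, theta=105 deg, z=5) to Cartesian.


x = 22 * cos(105) = -5.694
y = 22 * sin(105) = 21.2504
z = 5

(-5.694, 21.2504, 5)


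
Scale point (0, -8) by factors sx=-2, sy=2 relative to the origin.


Scaling: (x*sx, y*sy) = (0*-2, -8*2) = (0, -16)

(0, -16)


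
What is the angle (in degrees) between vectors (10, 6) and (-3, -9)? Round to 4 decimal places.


dot = 10*-3 + 6*-9 = -84
|u| = 11.6619, |v| = 9.4868
cos(angle) = -0.7593
angle = 139.3987 degrees

139.3987 degrees


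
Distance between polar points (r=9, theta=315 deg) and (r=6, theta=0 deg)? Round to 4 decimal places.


d = sqrt(r1^2 + r2^2 - 2*r1*r2*cos(t2-t1))
d = sqrt(9^2 + 6^2 - 2*9*6*cos(0-315)) = 6.3744

6.3744


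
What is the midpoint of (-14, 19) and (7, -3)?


Midpoint = ((-14+7)/2, (19+-3)/2) = (-3.5, 8)

(-3.5, 8)


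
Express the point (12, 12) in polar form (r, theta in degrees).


r = sqrt(12^2 + 12^2) = 16.9706
theta = atan2(12, 12) = 45 degrees

r = 16.9706, theta = 45 degrees


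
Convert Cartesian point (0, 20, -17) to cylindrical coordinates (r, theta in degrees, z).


r = sqrt(0^2 + 20^2) = 20
theta = atan2(20, 0) = 90 deg
z = -17

r = 20, theta = 90 deg, z = -17


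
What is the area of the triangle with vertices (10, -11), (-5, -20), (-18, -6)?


Area = |x1(y2-y3) + x2(y3-y1) + x3(y1-y2)| / 2
= |10*(-20--6) + -5*(-6--11) + -18*(-11--20)| / 2
= 163.5

163.5


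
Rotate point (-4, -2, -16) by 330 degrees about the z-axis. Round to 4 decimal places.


x' = -4*cos(330) - -2*sin(330) = -4.4641
y' = -4*sin(330) + -2*cos(330) = 0.2679
z' = -16

(-4.4641, 0.2679, -16)


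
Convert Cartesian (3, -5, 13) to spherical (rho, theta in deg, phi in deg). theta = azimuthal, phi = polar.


rho = sqrt(3^2 + (-5)^2 + 13^2) = 14.2478
theta = atan2(-5, 3) = 300.9638 deg
phi = acos(13/14.2478) = 24.1579 deg

rho = 14.2478, theta = 300.9638 deg, phi = 24.1579 deg


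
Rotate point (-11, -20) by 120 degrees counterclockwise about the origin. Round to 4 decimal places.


x' = -11*cos(120) - -20*sin(120) = 22.8205
y' = -11*sin(120) + -20*cos(120) = 0.4737

(22.8205, 0.4737)


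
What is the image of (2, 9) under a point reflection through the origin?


Reflection through origin: (x, y) -> (-x, -y)
(2, 9) -> (-2, -9)

(-2, -9)


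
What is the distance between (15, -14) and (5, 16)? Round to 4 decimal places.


d = sqrt((5-15)^2 + (16--14)^2) = 31.6228

31.6228


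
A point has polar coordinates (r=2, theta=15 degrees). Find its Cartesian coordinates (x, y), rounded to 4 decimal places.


x = 2 * cos(15) = 1.9319
y = 2 * sin(15) = 0.5176

(1.9319, 0.5176)


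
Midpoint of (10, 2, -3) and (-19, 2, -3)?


Midpoint = ((10+-19)/2, (2+2)/2, (-3+-3)/2) = (-4.5, 2, -3)

(-4.5, 2, -3)


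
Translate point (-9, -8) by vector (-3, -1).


Translation: (x+dx, y+dy) = (-9+-3, -8+-1) = (-12, -9)

(-12, -9)


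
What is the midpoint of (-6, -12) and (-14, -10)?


Midpoint = ((-6+-14)/2, (-12+-10)/2) = (-10, -11)

(-10, -11)


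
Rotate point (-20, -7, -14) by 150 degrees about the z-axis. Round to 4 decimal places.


x' = -20*cos(150) - -7*sin(150) = 20.8205
y' = -20*sin(150) + -7*cos(150) = -3.9378
z' = -14

(20.8205, -3.9378, -14)


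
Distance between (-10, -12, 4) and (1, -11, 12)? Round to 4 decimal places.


d = sqrt((1--10)^2 + (-11--12)^2 + (12-4)^2) = 13.6382

13.6382


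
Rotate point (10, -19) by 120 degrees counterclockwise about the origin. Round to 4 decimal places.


x' = 10*cos(120) - -19*sin(120) = 11.4545
y' = 10*sin(120) + -19*cos(120) = 18.1603

(11.4545, 18.1603)


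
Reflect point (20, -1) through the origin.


Reflection through origin: (x, y) -> (-x, -y)
(20, -1) -> (-20, 1)

(-20, 1)


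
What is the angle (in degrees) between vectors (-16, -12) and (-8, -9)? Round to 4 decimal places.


dot = -16*-8 + -12*-9 = 236
|u| = 20, |v| = 12.0416
cos(angle) = 0.9799
angle = 11.4966 degrees

11.4966 degrees


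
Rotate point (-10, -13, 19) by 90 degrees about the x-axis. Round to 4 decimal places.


x' = -10
y' = -13*cos(90) - 19*sin(90) = -19
z' = -13*sin(90) + 19*cos(90) = -13

(-10, -19, -13)


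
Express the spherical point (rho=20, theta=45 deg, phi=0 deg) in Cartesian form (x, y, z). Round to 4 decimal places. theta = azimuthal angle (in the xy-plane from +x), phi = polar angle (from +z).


x = 20 * sin(0) * cos(45) = 0
y = 20 * sin(0) * sin(45) = 0
z = 20 * cos(0) = 20

(0, 0, 20)


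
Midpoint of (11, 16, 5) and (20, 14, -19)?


Midpoint = ((11+20)/2, (16+14)/2, (5+-19)/2) = (15.5, 15, -7)

(15.5, 15, -7)


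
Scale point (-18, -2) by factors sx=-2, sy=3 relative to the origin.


Scaling: (x*sx, y*sy) = (-18*-2, -2*3) = (36, -6)

(36, -6)


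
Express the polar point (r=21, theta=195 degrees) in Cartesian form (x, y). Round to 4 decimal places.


x = 21 * cos(195) = -20.2844
y = 21 * sin(195) = -5.4352

(-20.2844, -5.4352)


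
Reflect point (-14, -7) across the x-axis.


Reflection across x-axis: (x, y) -> (x, -y)
(-14, -7) -> (-14, 7)

(-14, 7)


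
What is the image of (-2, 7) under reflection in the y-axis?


Reflection across y-axis: (x, y) -> (-x, y)
(-2, 7) -> (2, 7)

(2, 7)


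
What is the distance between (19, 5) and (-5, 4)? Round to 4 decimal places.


d = sqrt((-5-19)^2 + (4-5)^2) = 24.0208

24.0208


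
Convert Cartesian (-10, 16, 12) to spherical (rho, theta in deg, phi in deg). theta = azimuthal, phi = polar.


rho = sqrt((-10)^2 + 16^2 + 12^2) = 22.3607
theta = atan2(16, -10) = 122.0054 deg
phi = acos(12/22.3607) = 57.5437 deg

rho = 22.3607, theta = 122.0054 deg, phi = 57.5437 deg


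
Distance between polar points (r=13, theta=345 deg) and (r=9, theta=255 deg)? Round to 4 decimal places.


d = sqrt(r1^2 + r2^2 - 2*r1*r2*cos(t2-t1))
d = sqrt(13^2 + 9^2 - 2*13*9*cos(255-345)) = 15.8114

15.8114


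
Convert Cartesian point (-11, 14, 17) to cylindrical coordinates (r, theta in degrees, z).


r = sqrt((-11)^2 + 14^2) = 17.8045
theta = atan2(14, -11) = 128.1572 deg
z = 17

r = 17.8045, theta = 128.1572 deg, z = 17


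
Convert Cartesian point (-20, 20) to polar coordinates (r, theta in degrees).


r = sqrt((-20)^2 + 20^2) = 28.2843
theta = atan2(20, -20) = 135 degrees

r = 28.2843, theta = 135 degrees


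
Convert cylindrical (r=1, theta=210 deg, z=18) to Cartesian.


x = 1 * cos(210) = -0.866
y = 1 * sin(210) = -0.5
z = 18

(-0.866, -0.5, 18)


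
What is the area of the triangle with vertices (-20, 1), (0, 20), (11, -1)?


Area = |x1(y2-y3) + x2(y3-y1) + x3(y1-y2)| / 2
= |-20*(20--1) + 0*(-1-1) + 11*(1-20)| / 2
= 314.5

314.5


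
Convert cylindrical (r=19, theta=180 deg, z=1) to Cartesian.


x = 19 * cos(180) = -19
y = 19 * sin(180) = 0
z = 1

(-19, 0, 1)


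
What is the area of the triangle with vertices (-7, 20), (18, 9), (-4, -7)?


Area = |x1(y2-y3) + x2(y3-y1) + x3(y1-y2)| / 2
= |-7*(9--7) + 18*(-7-20) + -4*(20-9)| / 2
= 321

321


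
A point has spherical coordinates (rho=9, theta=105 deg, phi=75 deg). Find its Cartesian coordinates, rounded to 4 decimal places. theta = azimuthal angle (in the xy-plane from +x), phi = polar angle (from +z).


x = 9 * sin(75) * cos(105) = -2.25
y = 9 * sin(75) * sin(105) = 8.3971
z = 9 * cos(75) = 2.3294

(-2.25, 8.3971, 2.3294)


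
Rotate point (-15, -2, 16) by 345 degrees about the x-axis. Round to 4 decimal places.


x' = -15
y' = -2*cos(345) - 16*sin(345) = 2.2093
z' = -2*sin(345) + 16*cos(345) = 15.9725

(-15, 2.2093, 15.9725)


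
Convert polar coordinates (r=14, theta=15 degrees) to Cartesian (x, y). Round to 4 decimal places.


x = 14 * cos(15) = 13.523
y = 14 * sin(15) = 3.6235

(13.523, 3.6235)


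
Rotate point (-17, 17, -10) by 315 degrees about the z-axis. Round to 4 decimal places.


x' = -17*cos(315) - 17*sin(315) = 0
y' = -17*sin(315) + 17*cos(315) = 24.0416
z' = -10

(0, 24.0416, -10)


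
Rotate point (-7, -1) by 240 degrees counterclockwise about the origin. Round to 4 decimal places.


x' = -7*cos(240) - -1*sin(240) = 2.634
y' = -7*sin(240) + -1*cos(240) = 6.5622

(2.634, 6.5622)


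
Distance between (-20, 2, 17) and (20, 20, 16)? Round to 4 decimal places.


d = sqrt((20--20)^2 + (20-2)^2 + (16-17)^2) = 43.8748

43.8748


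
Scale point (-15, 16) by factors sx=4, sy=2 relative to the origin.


Scaling: (x*sx, y*sy) = (-15*4, 16*2) = (-60, 32)

(-60, 32)


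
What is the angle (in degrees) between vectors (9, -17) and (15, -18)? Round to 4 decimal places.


dot = 9*15 + -17*-18 = 441
|u| = 19.2354, |v| = 23.4307
cos(angle) = 0.9785
angle = 11.9083 degrees

11.9083 degrees


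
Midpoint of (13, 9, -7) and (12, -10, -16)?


Midpoint = ((13+12)/2, (9+-10)/2, (-7+-16)/2) = (12.5, -0.5, -11.5)

(12.5, -0.5, -11.5)


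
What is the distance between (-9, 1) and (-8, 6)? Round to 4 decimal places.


d = sqrt((-8--9)^2 + (6-1)^2) = 5.099

5.099


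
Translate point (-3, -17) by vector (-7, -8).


Translation: (x+dx, y+dy) = (-3+-7, -17+-8) = (-10, -25)

(-10, -25)


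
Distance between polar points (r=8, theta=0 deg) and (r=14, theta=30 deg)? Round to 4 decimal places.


d = sqrt(r1^2 + r2^2 - 2*r1*r2*cos(t2-t1))
d = sqrt(8^2 + 14^2 - 2*8*14*cos(30-0)) = 8.1247

8.1247


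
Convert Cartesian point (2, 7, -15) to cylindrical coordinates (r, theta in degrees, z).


r = sqrt(2^2 + 7^2) = 7.2801
theta = atan2(7, 2) = 74.0546 deg
z = -15

r = 7.2801, theta = 74.0546 deg, z = -15


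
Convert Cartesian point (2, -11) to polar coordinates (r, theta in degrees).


r = sqrt(2^2 + (-11)^2) = 11.1803
theta = atan2(-11, 2) = 280.3048 degrees

r = 11.1803, theta = 280.3048 degrees


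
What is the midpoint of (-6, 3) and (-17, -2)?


Midpoint = ((-6+-17)/2, (3+-2)/2) = (-11.5, 0.5)

(-11.5, 0.5)


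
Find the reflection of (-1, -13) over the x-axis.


Reflection across x-axis: (x, y) -> (x, -y)
(-1, -13) -> (-1, 13)

(-1, 13)


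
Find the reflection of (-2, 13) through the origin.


Reflection through origin: (x, y) -> (-x, -y)
(-2, 13) -> (2, -13)

(2, -13)


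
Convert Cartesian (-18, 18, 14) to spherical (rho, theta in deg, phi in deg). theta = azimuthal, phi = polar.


rho = sqrt((-18)^2 + 18^2 + 14^2) = 29.0517
theta = atan2(18, -18) = 135 deg
phi = acos(14/29.0517) = 61.1904 deg

rho = 29.0517, theta = 135 deg, phi = 61.1904 deg


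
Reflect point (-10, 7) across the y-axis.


Reflection across y-axis: (x, y) -> (-x, y)
(-10, 7) -> (10, 7)

(10, 7)


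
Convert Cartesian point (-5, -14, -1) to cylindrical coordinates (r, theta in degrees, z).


r = sqrt((-5)^2 + (-14)^2) = 14.8661
theta = atan2(-14, -5) = 250.3462 deg
z = -1

r = 14.8661, theta = 250.3462 deg, z = -1


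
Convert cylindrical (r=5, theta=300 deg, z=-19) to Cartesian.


x = 5 * cos(300) = 2.5
y = 5 * sin(300) = -4.3301
z = -19

(2.5, -4.3301, -19)


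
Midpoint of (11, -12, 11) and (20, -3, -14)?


Midpoint = ((11+20)/2, (-12+-3)/2, (11+-14)/2) = (15.5, -7.5, -1.5)

(15.5, -7.5, -1.5)


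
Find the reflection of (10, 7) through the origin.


Reflection through origin: (x, y) -> (-x, -y)
(10, 7) -> (-10, -7)

(-10, -7)


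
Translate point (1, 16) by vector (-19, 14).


Translation: (x+dx, y+dy) = (1+-19, 16+14) = (-18, 30)

(-18, 30)


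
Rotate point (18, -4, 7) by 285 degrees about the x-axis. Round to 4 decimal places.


x' = 18
y' = -4*cos(285) - 7*sin(285) = 5.7262
z' = -4*sin(285) + 7*cos(285) = 5.6754

(18, 5.7262, 5.6754)


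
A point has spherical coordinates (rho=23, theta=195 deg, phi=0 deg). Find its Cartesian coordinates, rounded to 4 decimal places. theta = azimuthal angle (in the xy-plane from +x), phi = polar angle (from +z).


x = 23 * sin(0) * cos(195) = 0
y = 23 * sin(0) * sin(195) = 0
z = 23 * cos(0) = 23

(0, 0, 23)


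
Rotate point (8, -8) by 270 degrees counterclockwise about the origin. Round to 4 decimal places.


x' = 8*cos(270) - -8*sin(270) = -8
y' = 8*sin(270) + -8*cos(270) = -8

(-8, -8)


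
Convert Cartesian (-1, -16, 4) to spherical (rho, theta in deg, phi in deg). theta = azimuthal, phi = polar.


rho = sqrt((-1)^2 + (-16)^2 + 4^2) = 16.5227
theta = atan2(-16, -1) = 266.4237 deg
phi = acos(4/16.5227) = 75.99 deg

rho = 16.5227, theta = 266.4237 deg, phi = 75.99 deg


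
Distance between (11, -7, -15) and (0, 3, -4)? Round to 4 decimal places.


d = sqrt((0-11)^2 + (3--7)^2 + (-4--15)^2) = 18.4932

18.4932


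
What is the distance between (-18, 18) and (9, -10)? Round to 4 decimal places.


d = sqrt((9--18)^2 + (-10-18)^2) = 38.8973

38.8973


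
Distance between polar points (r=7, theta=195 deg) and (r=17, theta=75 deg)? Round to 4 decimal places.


d = sqrt(r1^2 + r2^2 - 2*r1*r2*cos(t2-t1))
d = sqrt(7^2 + 17^2 - 2*7*17*cos(75-195)) = 21.3776

21.3776


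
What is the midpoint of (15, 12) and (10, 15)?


Midpoint = ((15+10)/2, (12+15)/2) = (12.5, 13.5)

(12.5, 13.5)


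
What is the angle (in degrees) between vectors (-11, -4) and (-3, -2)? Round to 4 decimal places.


dot = -11*-3 + -4*-2 = 41
|u| = 11.7047, |v| = 3.6056
cos(angle) = 0.9715
angle = 13.707 degrees

13.707 degrees


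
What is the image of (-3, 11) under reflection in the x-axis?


Reflection across x-axis: (x, y) -> (x, -y)
(-3, 11) -> (-3, -11)

(-3, -11)


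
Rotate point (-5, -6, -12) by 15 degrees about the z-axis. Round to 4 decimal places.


x' = -5*cos(15) - -6*sin(15) = -3.2767
y' = -5*sin(15) + -6*cos(15) = -7.0897
z' = -12

(-3.2767, -7.0897, -12)


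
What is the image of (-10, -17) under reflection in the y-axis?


Reflection across y-axis: (x, y) -> (-x, y)
(-10, -17) -> (10, -17)

(10, -17)


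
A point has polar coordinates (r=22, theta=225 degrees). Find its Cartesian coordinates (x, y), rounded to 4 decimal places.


x = 22 * cos(225) = -15.5563
y = 22 * sin(225) = -15.5563

(-15.5563, -15.5563)


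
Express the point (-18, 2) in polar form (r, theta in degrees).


r = sqrt((-18)^2 + 2^2) = 18.1108
theta = atan2(2, -18) = 173.6598 degrees

r = 18.1108, theta = 173.6598 degrees


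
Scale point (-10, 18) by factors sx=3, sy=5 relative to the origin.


Scaling: (x*sx, y*sy) = (-10*3, 18*5) = (-30, 90)

(-30, 90)


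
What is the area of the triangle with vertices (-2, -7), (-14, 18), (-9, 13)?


Area = |x1(y2-y3) + x2(y3-y1) + x3(y1-y2)| / 2
= |-2*(18-13) + -14*(13--7) + -9*(-7-18)| / 2
= 32.5

32.5


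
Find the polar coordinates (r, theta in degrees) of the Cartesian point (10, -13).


r = sqrt(10^2 + (-13)^2) = 16.4012
theta = atan2(-13, 10) = 307.5686 degrees

r = 16.4012, theta = 307.5686 degrees


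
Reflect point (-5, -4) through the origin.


Reflection through origin: (x, y) -> (-x, -y)
(-5, -4) -> (5, 4)

(5, 4)


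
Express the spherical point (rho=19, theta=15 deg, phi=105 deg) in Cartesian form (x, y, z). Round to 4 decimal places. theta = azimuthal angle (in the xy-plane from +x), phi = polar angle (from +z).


x = 19 * sin(105) * cos(15) = 17.7272
y = 19 * sin(105) * sin(15) = 4.75
z = 19 * cos(105) = -4.9176

(17.7272, 4.75, -4.9176)


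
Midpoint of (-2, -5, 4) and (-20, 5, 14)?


Midpoint = ((-2+-20)/2, (-5+5)/2, (4+14)/2) = (-11, 0, 9)

(-11, 0, 9)


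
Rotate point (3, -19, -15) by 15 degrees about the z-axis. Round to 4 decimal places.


x' = 3*cos(15) - -19*sin(15) = 7.8153
y' = 3*sin(15) + -19*cos(15) = -17.5761
z' = -15

(7.8153, -17.5761, -15)


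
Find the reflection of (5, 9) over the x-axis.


Reflection across x-axis: (x, y) -> (x, -y)
(5, 9) -> (5, -9)

(5, -9)


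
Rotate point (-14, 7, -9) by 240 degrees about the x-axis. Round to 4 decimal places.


x' = -14
y' = 7*cos(240) - -9*sin(240) = -11.2942
z' = 7*sin(240) + -9*cos(240) = -1.5622

(-14, -11.2942, -1.5622)


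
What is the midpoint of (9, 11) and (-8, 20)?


Midpoint = ((9+-8)/2, (11+20)/2) = (0.5, 15.5)

(0.5, 15.5)


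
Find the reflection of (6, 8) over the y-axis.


Reflection across y-axis: (x, y) -> (-x, y)
(6, 8) -> (-6, 8)

(-6, 8)


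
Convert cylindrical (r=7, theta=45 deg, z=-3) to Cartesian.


x = 7 * cos(45) = 4.9497
y = 7 * sin(45) = 4.9497
z = -3

(4.9497, 4.9497, -3)


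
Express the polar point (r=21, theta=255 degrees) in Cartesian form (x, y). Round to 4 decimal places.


x = 21 * cos(255) = -5.4352
y = 21 * sin(255) = -20.2844

(-5.4352, -20.2844)


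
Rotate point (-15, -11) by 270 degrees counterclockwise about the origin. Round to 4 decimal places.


x' = -15*cos(270) - -11*sin(270) = -11
y' = -15*sin(270) + -11*cos(270) = 15

(-11, 15)


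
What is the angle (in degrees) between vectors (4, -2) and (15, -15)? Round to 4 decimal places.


dot = 4*15 + -2*-15 = 90
|u| = 4.4721, |v| = 21.2132
cos(angle) = 0.9487
angle = 18.4349 degrees

18.4349 degrees


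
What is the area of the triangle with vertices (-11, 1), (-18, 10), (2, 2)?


Area = |x1(y2-y3) + x2(y3-y1) + x3(y1-y2)| / 2
= |-11*(10-2) + -18*(2-1) + 2*(1-10)| / 2
= 62

62


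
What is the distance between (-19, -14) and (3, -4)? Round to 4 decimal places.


d = sqrt((3--19)^2 + (-4--14)^2) = 24.1661

24.1661


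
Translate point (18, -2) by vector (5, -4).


Translation: (x+dx, y+dy) = (18+5, -2+-4) = (23, -6)

(23, -6)


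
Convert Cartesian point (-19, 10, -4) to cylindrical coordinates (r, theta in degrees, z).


r = sqrt((-19)^2 + 10^2) = 21.4709
theta = atan2(10, -19) = 152.2415 deg
z = -4

r = 21.4709, theta = 152.2415 deg, z = -4


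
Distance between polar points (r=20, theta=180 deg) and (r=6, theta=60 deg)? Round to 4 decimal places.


d = sqrt(r1^2 + r2^2 - 2*r1*r2*cos(t2-t1))
d = sqrt(20^2 + 6^2 - 2*20*6*cos(60-180)) = 23.5797

23.5797


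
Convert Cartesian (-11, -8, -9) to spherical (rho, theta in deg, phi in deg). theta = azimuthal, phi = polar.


rho = sqrt((-11)^2 + (-8)^2 + (-9)^2) = 16.3095
theta = atan2(-8, -11) = 216.0274 deg
phi = acos(-9/16.3095) = 123.4923 deg

rho = 16.3095, theta = 216.0274 deg, phi = 123.4923 deg


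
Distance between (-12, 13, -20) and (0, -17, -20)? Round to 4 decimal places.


d = sqrt((0--12)^2 + (-17-13)^2 + (-20--20)^2) = 32.311

32.311


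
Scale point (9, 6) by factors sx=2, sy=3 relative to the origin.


Scaling: (x*sx, y*sy) = (9*2, 6*3) = (18, 18)

(18, 18)


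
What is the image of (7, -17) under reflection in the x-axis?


Reflection across x-axis: (x, y) -> (x, -y)
(7, -17) -> (7, 17)

(7, 17)


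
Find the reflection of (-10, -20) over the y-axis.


Reflection across y-axis: (x, y) -> (-x, y)
(-10, -20) -> (10, -20)

(10, -20)


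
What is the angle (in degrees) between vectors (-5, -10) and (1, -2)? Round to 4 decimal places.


dot = -5*1 + -10*-2 = 15
|u| = 11.1803, |v| = 2.2361
cos(angle) = 0.6
angle = 53.1301 degrees

53.1301 degrees


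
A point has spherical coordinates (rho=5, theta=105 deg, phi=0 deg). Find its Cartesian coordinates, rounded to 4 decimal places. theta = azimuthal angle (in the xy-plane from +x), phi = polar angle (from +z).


x = 5 * sin(0) * cos(105) = 0
y = 5 * sin(0) * sin(105) = 0
z = 5 * cos(0) = 5

(0, 0, 5)


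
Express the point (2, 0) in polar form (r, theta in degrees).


r = sqrt(2^2 + 0^2) = 2
theta = atan2(0, 2) = 0 degrees

r = 2, theta = 0 degrees


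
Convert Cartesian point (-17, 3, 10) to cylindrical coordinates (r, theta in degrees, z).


r = sqrt((-17)^2 + 3^2) = 17.2627
theta = atan2(3, -17) = 169.992 deg
z = 10

r = 17.2627, theta = 169.992 deg, z = 10


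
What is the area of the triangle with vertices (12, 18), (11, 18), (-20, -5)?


Area = |x1(y2-y3) + x2(y3-y1) + x3(y1-y2)| / 2
= |12*(18--5) + 11*(-5-18) + -20*(18-18)| / 2
= 11.5

11.5


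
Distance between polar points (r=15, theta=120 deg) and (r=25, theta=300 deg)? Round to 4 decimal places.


d = sqrt(r1^2 + r2^2 - 2*r1*r2*cos(t2-t1))
d = sqrt(15^2 + 25^2 - 2*15*25*cos(300-120)) = 40

40


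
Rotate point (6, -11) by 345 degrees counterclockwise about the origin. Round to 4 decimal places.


x' = 6*cos(345) - -11*sin(345) = 2.9485
y' = 6*sin(345) + -11*cos(345) = -12.1781

(2.9485, -12.1781)


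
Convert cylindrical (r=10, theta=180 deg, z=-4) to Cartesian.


x = 10 * cos(180) = -10
y = 10 * sin(180) = 0
z = -4

(-10, 0, -4)


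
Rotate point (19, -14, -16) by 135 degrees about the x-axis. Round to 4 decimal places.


x' = 19
y' = -14*cos(135) - -16*sin(135) = 21.2132
z' = -14*sin(135) + -16*cos(135) = 1.4142

(19, 21.2132, 1.4142)


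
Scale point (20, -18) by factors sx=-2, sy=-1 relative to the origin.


Scaling: (x*sx, y*sy) = (20*-2, -18*-1) = (-40, 18)

(-40, 18)


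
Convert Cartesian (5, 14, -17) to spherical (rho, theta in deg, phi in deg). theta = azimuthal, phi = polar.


rho = sqrt(5^2 + 14^2 + (-17)^2) = 22.5832
theta = atan2(14, 5) = 70.3462 deg
phi = acos(-17/22.5832) = 138.8311 deg

rho = 22.5832, theta = 70.3462 deg, phi = 138.8311 deg


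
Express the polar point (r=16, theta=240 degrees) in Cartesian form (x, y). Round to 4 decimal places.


x = 16 * cos(240) = -8
y = 16 * sin(240) = -13.8564

(-8, -13.8564)


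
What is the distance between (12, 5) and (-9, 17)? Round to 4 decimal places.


d = sqrt((-9-12)^2 + (17-5)^2) = 24.1868

24.1868


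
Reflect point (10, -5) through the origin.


Reflection through origin: (x, y) -> (-x, -y)
(10, -5) -> (-10, 5)

(-10, 5)


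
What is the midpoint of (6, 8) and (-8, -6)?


Midpoint = ((6+-8)/2, (8+-6)/2) = (-1, 1)

(-1, 1)


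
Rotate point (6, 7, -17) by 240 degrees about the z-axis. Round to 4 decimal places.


x' = 6*cos(240) - 7*sin(240) = 3.0622
y' = 6*sin(240) + 7*cos(240) = -8.6962
z' = -17

(3.0622, -8.6962, -17)


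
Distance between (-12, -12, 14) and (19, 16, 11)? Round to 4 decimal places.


d = sqrt((19--12)^2 + (16--12)^2 + (11-14)^2) = 41.8808

41.8808


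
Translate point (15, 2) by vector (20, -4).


Translation: (x+dx, y+dy) = (15+20, 2+-4) = (35, -2)

(35, -2)


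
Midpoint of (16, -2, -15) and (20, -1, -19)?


Midpoint = ((16+20)/2, (-2+-1)/2, (-15+-19)/2) = (18, -1.5, -17)

(18, -1.5, -17)


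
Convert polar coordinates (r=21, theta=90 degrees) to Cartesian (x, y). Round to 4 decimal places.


x = 21 * cos(90) = 0
y = 21 * sin(90) = 21

(0, 21)


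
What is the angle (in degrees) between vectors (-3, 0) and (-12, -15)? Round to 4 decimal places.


dot = -3*-12 + 0*-15 = 36
|u| = 3, |v| = 19.2094
cos(angle) = 0.6247
angle = 51.3402 degrees

51.3402 degrees


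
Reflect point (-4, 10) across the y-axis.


Reflection across y-axis: (x, y) -> (-x, y)
(-4, 10) -> (4, 10)

(4, 10)


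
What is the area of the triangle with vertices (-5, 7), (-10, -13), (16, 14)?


Area = |x1(y2-y3) + x2(y3-y1) + x3(y1-y2)| / 2
= |-5*(-13-14) + -10*(14-7) + 16*(7--13)| / 2
= 192.5

192.5


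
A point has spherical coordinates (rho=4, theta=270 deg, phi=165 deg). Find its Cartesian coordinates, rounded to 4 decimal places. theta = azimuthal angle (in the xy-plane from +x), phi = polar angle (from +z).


x = 4 * sin(165) * cos(270) = 0
y = 4 * sin(165) * sin(270) = -1.0353
z = 4 * cos(165) = -3.8637

(0, -1.0353, -3.8637)


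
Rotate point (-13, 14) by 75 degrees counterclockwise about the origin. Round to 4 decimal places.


x' = -13*cos(75) - 14*sin(75) = -16.8876
y' = -13*sin(75) + 14*cos(75) = -8.9336

(-16.8876, -8.9336)


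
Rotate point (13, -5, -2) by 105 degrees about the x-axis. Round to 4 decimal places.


x' = 13
y' = -5*cos(105) - -2*sin(105) = 3.2259
z' = -5*sin(105) + -2*cos(105) = -4.312

(13, 3.2259, -4.312)


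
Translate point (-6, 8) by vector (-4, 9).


Translation: (x+dx, y+dy) = (-6+-4, 8+9) = (-10, 17)

(-10, 17)


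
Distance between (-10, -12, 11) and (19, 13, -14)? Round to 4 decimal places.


d = sqrt((19--10)^2 + (13--12)^2 + (-14-11)^2) = 45.7275

45.7275


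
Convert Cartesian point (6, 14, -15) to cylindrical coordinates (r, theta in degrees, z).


r = sqrt(6^2 + 14^2) = 15.2315
theta = atan2(14, 6) = 66.8014 deg
z = -15

r = 15.2315, theta = 66.8014 deg, z = -15


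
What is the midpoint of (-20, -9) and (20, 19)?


Midpoint = ((-20+20)/2, (-9+19)/2) = (0, 5)

(0, 5)


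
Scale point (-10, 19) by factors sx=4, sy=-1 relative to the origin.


Scaling: (x*sx, y*sy) = (-10*4, 19*-1) = (-40, -19)

(-40, -19)


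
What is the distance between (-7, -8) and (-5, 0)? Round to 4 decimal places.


d = sqrt((-5--7)^2 + (0--8)^2) = 8.2462

8.2462


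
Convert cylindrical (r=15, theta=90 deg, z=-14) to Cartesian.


x = 15 * cos(90) = 0
y = 15 * sin(90) = 15
z = -14

(0, 15, -14)


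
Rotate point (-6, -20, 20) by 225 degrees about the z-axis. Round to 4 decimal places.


x' = -6*cos(225) - -20*sin(225) = -9.8995
y' = -6*sin(225) + -20*cos(225) = 18.3848
z' = 20

(-9.8995, 18.3848, 20)


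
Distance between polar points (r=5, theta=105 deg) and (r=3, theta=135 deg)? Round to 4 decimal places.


d = sqrt(r1^2 + r2^2 - 2*r1*r2*cos(t2-t1))
d = sqrt(5^2 + 3^2 - 2*5*3*cos(135-105)) = 2.8318

2.8318


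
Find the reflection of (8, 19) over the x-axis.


Reflection across x-axis: (x, y) -> (x, -y)
(8, 19) -> (8, -19)

(8, -19)


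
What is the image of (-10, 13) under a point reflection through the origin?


Reflection through origin: (x, y) -> (-x, -y)
(-10, 13) -> (10, -13)

(10, -13)


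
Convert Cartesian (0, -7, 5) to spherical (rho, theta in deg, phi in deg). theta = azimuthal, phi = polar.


rho = sqrt(0^2 + (-7)^2 + 5^2) = 8.6023
theta = atan2(-7, 0) = 270 deg
phi = acos(5/8.6023) = 54.4623 deg

rho = 8.6023, theta = 270 deg, phi = 54.4623 deg


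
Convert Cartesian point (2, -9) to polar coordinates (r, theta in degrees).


r = sqrt(2^2 + (-9)^2) = 9.2195
theta = atan2(-9, 2) = 282.5288 degrees

r = 9.2195, theta = 282.5288 degrees


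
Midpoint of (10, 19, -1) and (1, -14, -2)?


Midpoint = ((10+1)/2, (19+-14)/2, (-1+-2)/2) = (5.5, 2.5, -1.5)

(5.5, 2.5, -1.5)


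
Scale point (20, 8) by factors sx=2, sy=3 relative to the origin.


Scaling: (x*sx, y*sy) = (20*2, 8*3) = (40, 24)

(40, 24)


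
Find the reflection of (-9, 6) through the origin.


Reflection through origin: (x, y) -> (-x, -y)
(-9, 6) -> (9, -6)

(9, -6)


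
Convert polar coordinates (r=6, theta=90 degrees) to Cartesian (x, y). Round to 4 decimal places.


x = 6 * cos(90) = 0
y = 6 * sin(90) = 6

(0, 6)


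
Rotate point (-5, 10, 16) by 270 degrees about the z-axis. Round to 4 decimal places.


x' = -5*cos(270) - 10*sin(270) = 10
y' = -5*sin(270) + 10*cos(270) = 5
z' = 16

(10, 5, 16)


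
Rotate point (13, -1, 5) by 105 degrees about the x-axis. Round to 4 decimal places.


x' = 13
y' = -1*cos(105) - 5*sin(105) = -4.5708
z' = -1*sin(105) + 5*cos(105) = -2.26

(13, -4.5708, -2.26)


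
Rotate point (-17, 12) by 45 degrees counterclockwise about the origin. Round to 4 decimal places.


x' = -17*cos(45) - 12*sin(45) = -20.5061
y' = -17*sin(45) + 12*cos(45) = -3.5355

(-20.5061, -3.5355)
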